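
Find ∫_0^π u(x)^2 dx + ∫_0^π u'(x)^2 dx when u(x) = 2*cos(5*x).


||u||_{H^1(0,π)}^2 = 52*π

u'(x) = -10*sin(5*x).
Expand u² and (u')² and integrate term by term on (0, π), using: for integers n ≥ 1, ∫_0^π sin²(nx) dx = ∫_0^π cos²(nx) dx = π/2; for n ≠ n', ∫_0^π sin(nx)sin(n'x) dx = ∫_0^π cos(nx)cos(n'x) dx = 0; and by product-to-sum, ∫_0^π sin(nx)cos(n'x) dx = ½∫_0^π [sin((n+n')x) + sin((n−n')x)] dx, which is 0 when n+n' is even and 2n/(n²−n'²) when n+n' is odd (it need not vanish on (0, π)).
  u² squared terms: (2)²·∫cos(5x)² dx = 4·π/2 = 2*π.
  So ∫_0^π u² dx = 2*π.
  (u')² squared terms: (-10)²·∫sin(5x)² dx = 100·π/2 = 50*π.
  So ∫_0^π (u')² dx = 50*π.
||u||_{H^1}^2 = (2*π) + (50*π) = 52*π.


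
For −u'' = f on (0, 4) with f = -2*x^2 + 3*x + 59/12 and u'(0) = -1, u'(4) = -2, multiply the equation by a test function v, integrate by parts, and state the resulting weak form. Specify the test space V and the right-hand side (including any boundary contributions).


V = H^1(0, 4) (v unrestricted at boundary; u is determined up to an additive constant); weak form: ∫_0^4 u'v' dx = ∫_0^4 (-2*x^2 + 3*x + 59/12) v dx − 2·v(4) + v(0) for all v ∈ V.

Multiply both sides by a test function v and integrate from 0 to 4:
  ∫_0^4 −u''(x) v(x) dx = ∫_0^4 f(x) v(x) dx.
Integrate the LHS by parts once:
  ∫_0^4 −u'' v dx = −[u'(x) v(x)]_0^4 + ∫_0^4 u'(x) v'(x) dx.
Thus ∫_0^4 u'(x) v'(x) dx = ∫_0^4 f(x) v(x) dx + [u'(x) v(x)]_0^4.
Choose V so that boundary terms are either known or forced to vanish.
u has inhomogeneous Neumann u'(0) = -1, u'(4) = -2. [u' v]_0^4 = (-2)·v(4) − (-1)·v(0) = − 2·v(4) + v(0). Take V = H^1(0, 4); boundary term becomes part of RHS.
Weak formulation: find u (satisfying any essential BC) such that ∫_0^4 u'(x) v'(x) dx = ∫_0^4 f v dx − 2·v(4) + v(0) for all v ∈ V (Neumann data are natural BCs: they enter the RHS as boundary terms).
Substituting f(x) = -2*x^2 + 3*x + 59/12, the right-hand side is ∫_0^4 (-2*x^2 + 3*x + 59/12) v dx − 2·v(4) + v(0).
Compatibility check (pure Neumann): taking v ≡ 1 ∈ V gives 0 = ∫_0^4 f dx + (-2) − (-1), i.e. ∫_0^4 f dx must equal u'(0) − u'(4) = 1. Indeed ∫_0^4 (-2*x^2 + 3*x + 59/12) dx = 1, so the data are compatible. The solution is then unique only up to an additive constant (fix it e.g. by requiring ∫_0^4 u dx = 0).


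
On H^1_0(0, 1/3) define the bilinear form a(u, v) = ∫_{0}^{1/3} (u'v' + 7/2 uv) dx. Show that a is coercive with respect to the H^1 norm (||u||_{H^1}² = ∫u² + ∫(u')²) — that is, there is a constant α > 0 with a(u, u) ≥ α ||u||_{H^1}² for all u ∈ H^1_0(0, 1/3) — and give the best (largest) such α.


α = 1

Coercivity of a(·,·) on H^1_0(0, 1/3) means a(u, u) ≥ α ||u||_{H^1}² for every u ∈ H^1_0.
The interval has length L = 1/3, and Poincaré/coercivity depend only on L. Here a(u, u) = ∫(u')² + (7/2)·∫u².
Here c = 7/2 ≥ 1, so a(u,u) = ∫(u')² + c∫u² ≥ ∫(u')² + ∫u² = ||u||_{H^1}², i.e. α = 1 works. No larger α is possible: a(u,u) ≥ α||u||_{H^1}² means (1−α)∫(u')² ≥ (α−c)∫u², and for the modes u_n = sin(nπ(x−x₀)/L) (x₀ the left endpoint) one has ∫u_n²/∫(u_n')² = (L/(nπ))² → 0, so a(u_n,u_n)/||u_n||_{H^1}² → 1. Hence the optimal constant is α = 1.
Therefore α = 1.


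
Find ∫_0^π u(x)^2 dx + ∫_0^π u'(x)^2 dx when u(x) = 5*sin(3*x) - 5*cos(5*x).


||u||_{H^1(0,π)}^2 = 450*π

u'(x) = 25*sin(5*x) + 15*cos(3*x).
Expand u² and (u')² and integrate term by term on (0, π), using: for integers n ≥ 1, ∫_0^π sin²(nx) dx = ∫_0^π cos²(nx) dx = π/2; for n ≠ n', ∫_0^π sin(nx)sin(n'x) dx = ∫_0^π cos(nx)cos(n'x) dx = 0; and by product-to-sum, ∫_0^π sin(nx)cos(n'x) dx = ½∫_0^π [sin((n+n')x) + sin((n−n')x)] dx, which is 0 when n+n' is even and 2n/(n²−n'²) when n+n' is odd (it need not vanish on (0, π)).
  u² squared terms: (-5)²·∫cos(5x)² dx = 25·π/2 = 25*π/2;  (5)²·∫sin(3x)² dx = 25·π/2 = 25*π/2.
  u² cross terms: 2·(-5)·(5)·∫cos(5x)·sin(3x) dx = -50·(0) = 0.
  So ∫_0^π u² dx = 25*π/2 + 25*π/2 + 0 = 25*π.
  (u')² squared terms: (15)²·∫cos(3x)² dx = 225·π/2 = 225*π/2;  (25)²·∫sin(5x)² dx = 625·π/2 = 625*π/2.
  (u')² cross terms: 2·(15)·(25)·∫cos(3x)·sin(5x) dx = 750·(0) = 0.
  So ∫_0^π (u')² dx = 225*π/2 + 625*π/2 + 0 = 425*π.
||u||_{H^1}^2 = (25*π) + (425*π) = 450*π.


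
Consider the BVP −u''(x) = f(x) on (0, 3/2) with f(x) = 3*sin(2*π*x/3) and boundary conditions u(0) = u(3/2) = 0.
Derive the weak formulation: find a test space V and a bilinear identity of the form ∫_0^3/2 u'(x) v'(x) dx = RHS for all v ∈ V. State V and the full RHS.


V = H^1_0(0, 3/2) (so v(0) = v(3/2) = 0); weak form: ∫_0^3/2 u'v' dx = ∫_0^3/2 (3*sin(2*π*x/3)) v dx for all v ∈ V.

Multiply both sides by a test function v and integrate from 0 to 3/2:
  ∫_0^3/2 −u''(x) v(x) dx = ∫_0^3/2 f(x) v(x) dx.
Integrate the LHS by parts once:
  ∫_0^3/2 −u'' v dx = −[u'(x) v(x)]_0^3/2 + ∫_0^3/2 u'(x) v'(x) dx.
Thus ∫_0^3/2 u'(x) v'(x) dx = ∫_0^3/2 f(x) v(x) dx + [u'(x) v(x)]_0^3/2.
Choose V so that boundary terms are either known or forced to vanish.
u is Dirichlet: u(0) = u(3/2) = 0. Let V = H^1_0(0, 3/2); then v(0) = v(3/2) = 0, and [u' v]_0^3/2 = 0.
Weak formulation: find u (satisfying any essential BC) such that ∫_0^3/2 u'(x) v'(x) dx = ∫_0^3/2 f v dx for all v ∈ V.
Substituting f(x) = 3*sin(2*π*x/3), the right-hand side is ∫_0^3/2 (3*sin(2*π*x/3)) v dx.


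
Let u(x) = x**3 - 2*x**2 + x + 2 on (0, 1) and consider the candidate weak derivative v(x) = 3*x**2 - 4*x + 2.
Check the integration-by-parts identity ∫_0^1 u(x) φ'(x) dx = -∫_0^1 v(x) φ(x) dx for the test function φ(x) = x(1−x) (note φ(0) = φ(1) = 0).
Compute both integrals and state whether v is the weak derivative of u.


LHS = 1/60, RHS = -3/20. No, v is not the weak derivative of u.

u(x) = x**3 - 2*x**2 + x + 2, classical derivative u'(x) = 3*x**2 - 4*x + 1.
φ(x) = x(1−x), so φ'(x) = 1 - 2*x.
Note φ(0) = φ(1) = 0, so the boundary term u·φ vanishes.
LHS = ∫_0^1 u(x) φ'(x) dx = ∫_0^1 (-2*x^4 + 5*x^3 - 4*x^2 - 3*x + 2) dx. Term by term:
  ∫_0^1 -2*x^4 dx = -2/5;  ∫_0^1 5*x^3 dx = 5/4;  ∫_0^1 -4*x^2 dx = -4/3;
  ∫_0^1 -3*x dx = -3/2;  ∫_0^1 2 dx = 2.
Sum: -2/5 + 5/4 − 4/3 − 3/2 + 2 = 1/60.
So LHS = 1/60.
∫_0^1 v(x) φ(x) dx = ∫_0^1 (-3*x^4 + 7*x^3 - 6*x^2 + 2*x) dx. Term by term:
  ∫_0^1 -3*x^4 dx = -3/5;  ∫_0^1 7*x^3 dx = 7/4;  ∫_0^1 -6*x^2 dx = -2;
  ∫_0^1 2*x dx = 1.
Sum: -3/5 + 7/4 − 2 + 1 = 3/20.
So RHS = -∫_0^1 v(x) φ(x) dx = -3/20.
LHS − RHS = 1/6 ≠ 0, so the identity fails.
(For a valid weak derivative the identity must hold for EVERY test function, in particular this one. The failure shows v is NOT the weak derivative of u.)
Correct weak derivative would be u'(x) = 3*x**2 - 4*x + 1.


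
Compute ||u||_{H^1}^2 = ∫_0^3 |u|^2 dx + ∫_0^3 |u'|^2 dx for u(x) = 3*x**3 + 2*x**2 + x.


||u||_{H^1}^2 = 370491/35

The H^1 norm (squared) on an interval (0, L) is
  ||u||_{H^1}^2 = ∫_0^L u(x)^2 dx + ∫_0^L u'(x)^2 dx.
Compute u'(x) = 9*x**2 + 4*x + 1.
Then u(x)^2 = 9*x**6 + 12*x**5 + 10*x**4 + 4*x**3 + x**2 and u'(x)^2 = 81*x**4 + 72*x**3 + 34*x**2 + 8*x + 1.
Integrate each monomial from 0 to 3 using ∫_0^3 c·x^n dx = c·3^(n+1)/(n+1):
  ∫_0^3 u(x)^2 dx = ∫_0^3 (9*x^6 + 12*x^5 + 10*x^4 + 4*x^3 + x^2) dx. Term by term:
    ∫_0^3 9*x^6 dx = 19683/7;  ∫_0^3 12*x^5 dx = 1458;  ∫_0^3 10*x^4 dx = 486;
    ∫_0^3 4*x^3 dx = 81;  ∫_0^3 x^2 dx = 9.
  Sum: 19683/7 + 1458 + 486 + 81 + 9 = 33921/7.
  ∫_0^3 u'(x)^2 dx = ∫_0^3 (81*x^4 + 72*x^3 + 34*x^2 + 8*x + 1) dx. Term by term:
    ∫_0^3 81*x^4 dx = 19683/5;  ∫_0^3 72*x^3 dx = 1458;  ∫_0^3 34*x^2 dx = 306;
    ∫_0^3 8*x dx = 36;  ∫_0^3 1 dx = 3.
  Sum: 19683/5 + 1458 + 306 + 36 + 3 = 28698/5.
Adding: ||u||_{H^1}^2 = 33921/7 + 28698/5 = 370491/35.


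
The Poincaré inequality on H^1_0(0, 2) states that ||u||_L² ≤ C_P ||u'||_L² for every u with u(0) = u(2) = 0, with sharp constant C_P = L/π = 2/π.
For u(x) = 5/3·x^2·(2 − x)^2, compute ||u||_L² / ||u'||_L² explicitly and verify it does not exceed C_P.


||u||_L² / ||u'||_L² = sqrt(3)/3 < C_P = 2/π.

u(x) = 5/3·x^2·(2 − x)^2, so u'(x) = 20*x*(x - 2)*(x - 1)/3.
u(x) = 5/3·x^2·(2 − x)^2 vanishes at x = 0 and x = 2, so u ∈ H^1_0(0, 2). Differentiate via the product rule and integrate the resulting polynomials term by term.
  ∫_0^2 u² dx = ∫_0^2 (25*x^8/9 - 200*x^7/9 + 200*x^6/3 - 800*x^5/9 + 400*x^4/9) dx. Term by term:
    ∫_0^2 25*x^8/9 dx = 12800/81;  ∫_0^2 -200*x^7/9 dx = -6400/9;  ∫_0^2 200*x^6/3 dx = 25600/21;
    ∫_0^2 -800*x^5/9 dx = -25600/27;  ∫_0^2 400*x^4/9 dx = 2560/9.
  Sum: 12800/81 − 6400/9 + 25600/21 − 25600/27 + 2560/9 = 1280/567.
  ∫_0^2 (u')² dx = ∫_0^2 (400*x^6/9 - 800*x^5/3 + 5200*x^4/9 - 1600*x^3/3 + 1600*x^2/9) dx. Term by term:
    ∫_0^2 400*x^6/9 dx = 51200/63;  ∫_0^2 -800*x^5/3 dx = -25600/9;  ∫_0^2 5200*x^4/9 dx = 33280/9;
    ∫_0^2 -1600*x^3/3 dx = -6400/3;  ∫_0^2 1600*x^2/9 dx = 12800/27.
  Sum: 51200/63 − 25600/9 + 33280/9 − 6400/3 + 12800/27 = 1280/189.
∫_0^2 u² dx = 1280/567, so ||u||_L² = 16*sqrt(35)/63.
∫_0^2 (u')² dx = 1280/189, so ||u'||_L² = 16*sqrt(105)/63.
Ratio ||u||_L² / ||u'||_L² = sqrt(3)/3.
Sharp Poincaré constant on H^1_0(0, 2) is C_P = L/π = 2/π, achieved by sin(π/2·x).
A polynomial bump cannot attain the sharp Poincaré constant (only the first sine eigenfunction does), so the ratio is strictly less than C_P, consistent with ||u||_L² ≤ C_P ||u'||_L².


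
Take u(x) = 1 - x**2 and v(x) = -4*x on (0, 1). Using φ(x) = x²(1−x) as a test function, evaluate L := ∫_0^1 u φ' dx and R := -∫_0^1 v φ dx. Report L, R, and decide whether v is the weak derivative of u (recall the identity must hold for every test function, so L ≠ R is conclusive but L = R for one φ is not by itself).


LHS = 1/10, RHS = 1/5. No, v is not the weak derivative of u.

u(x) = 1 - x**2, classical derivative u'(x) = -2*x.
φ(x) = x²(1−x), so φ'(x) = x*(2 - 3*x).
Note φ(0) = φ(1) = 0, so the boundary term u·φ vanishes.
LHS = ∫_0^1 u(x) φ'(x) dx = ∫_0^1 (3*x^4 - 2*x^3 - 3*x^2 + 2*x) dx. Term by term:
  ∫_0^1 3*x^4 dx = 3/5;  ∫_0^1 -2*x^3 dx = -1/2;  ∫_0^1 -3*x^2 dx = -1;
  ∫_0^1 2*x dx = 1.
Sum: 3/5 − 1/2 − 1 + 1 = 1/10.
So LHS = 1/10.
∫_0^1 v(x) φ(x) dx = ∫_0^1 (4*x^4 - 4*x^3) dx. Term by term:
  ∫_0^1 4*x^4 dx = 4/5;  ∫_0^1 -4*x^3 dx = -1.
Sum: 4/5 − 1 = -1/5.
So RHS = -∫_0^1 v(x) φ(x) dx = 1/5.
LHS − RHS = -1/10 ≠ 0, so the identity fails.
(For a valid weak derivative the identity must hold for EVERY test function, in particular this one. The failure shows v is NOT the weak derivative of u.)
Correct weak derivative would be u'(x) = -2*x.


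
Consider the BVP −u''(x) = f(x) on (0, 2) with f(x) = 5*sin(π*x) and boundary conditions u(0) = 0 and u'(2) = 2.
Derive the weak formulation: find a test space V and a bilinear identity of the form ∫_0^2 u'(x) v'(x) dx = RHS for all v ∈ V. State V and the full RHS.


V = {v ∈ H^1(0, 2) : v(0) = 0} (test functions vanish at x = 0 where u is specified); weak form: ∫_0^2 u'v' dx = ∫_0^2 (5*sin(π*x)) v dx + 2·v(2) for all v ∈ V.

Multiply both sides by a test function v and integrate from 0 to 2:
  ∫_0^2 −u''(x) v(x) dx = ∫_0^2 f(x) v(x) dx.
Integrate the LHS by parts once:
  ∫_0^2 −u'' v dx = −[u'(x) v(x)]_0^2 + ∫_0^2 u'(x) v'(x) dx.
Thus ∫_0^2 u'(x) v'(x) dx = ∫_0^2 f(x) v(x) dx + [u'(x) v(x)]_0^2.
Choose V so that boundary terms are either known or forced to vanish.
Mixed BC: u(0) = 0 (Dirichlet) and u'(2) = 2 (Neumann). Define V = {v ∈ H^1(0, 2) : v(0) = 0}. Then [u' v]_0^2 = u'(2)·v(2) − u'(0)·0 = 2·v(2).
Weak formulation: find u (satisfying any essential BC) such that ∫_0^2 u'(x) v'(x) dx = ∫_0^2 f v dx + 2·v(2) for all v ∈ V (Dirichlet at 0 absorbed into V; Neumann datum at x = 2 contributes the boundary term).
Substituting f(x) = 5*sin(π*x), the right-hand side is ∫_0^2 (5*sin(π*x)) v dx + 2·v(2).


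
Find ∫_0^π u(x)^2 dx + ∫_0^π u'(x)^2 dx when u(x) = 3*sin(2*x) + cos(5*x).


||u||_{H^1(0,π)}^2 = -208/7 + 71*π/2

u'(x) = -5*sin(5*x) + 6*cos(2*x).
Expand u² and (u')² and integrate term by term on (0, π), using: for integers n ≥ 1, ∫_0^π sin²(nx) dx = ∫_0^π cos²(nx) dx = π/2; for n ≠ n', ∫_0^π sin(nx)sin(n'x) dx = ∫_0^π cos(nx)cos(n'x) dx = 0; and by product-to-sum, ∫_0^π sin(nx)cos(n'x) dx = ½∫_0^π [sin((n+n')x) + sin((n−n')x)] dx, which is 0 when n+n' is even and 2n/(n²−n'²) when n+n' is odd (it need not vanish on (0, π)).
  u² squared terms: (3)²·∫sin(2x)² dx = 9·π/2 = 9*π/2;  (1)²·∫cos(5x)² dx = 1·π/2 = π/2.
  u² cross terms: 2·(3)·(1)·∫sin(2x)·cos(5x) dx = 6·(-4/21) = -8/7.
  So ∫_0^π u² dx = 9*π/2 + π/2 − 8/7 = -8/7 + 5*π.
  (u')² squared terms: (-5)²·∫sin(5x)² dx = 25·π/2 = 25*π/2;  (6)²·∫cos(2x)² dx = 36·π/2 = 18*π.
  (u')² cross terms: 2·(-5)·(6)·∫sin(5x)·cos(2x) dx = -60·(10/21) = -200/7.
  So ∫_0^π (u')² dx = 25*π/2 + 18*π − 200/7 = -200/7 + 61*π/2.
||u||_{H^1}^2 = (-8/7 + 5*π) + (-200/7 + 61*π/2) = -208/7 + 71*π/2.


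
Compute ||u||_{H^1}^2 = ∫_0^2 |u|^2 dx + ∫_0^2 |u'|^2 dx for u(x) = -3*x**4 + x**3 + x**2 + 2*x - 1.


||u||_{H^1}^2 = 182474/105

The H^1 norm (squared) on an interval (0, L) is
  ||u||_{H^1}^2 = ∫_0^L u(x)^2 dx + ∫_0^L u'(x)^2 dx.
Compute u'(x) = -12*x**3 + 3*x**2 + 2*x + 2.
Then u(x)^2 = 9*x**8 - 6*x**7 - 5*x**6 - 10*x**5 + 11*x**4 + 2*x**3 + 2*x**2 - 4*x + 1 and u'(x)^2 = 144*x**6 - 72*x**5 - 39*x**4 - 36*x**3 + 16*x**2 + 8*x + 4.
Integrate each monomial from 0 to 2 using ∫_0^2 c·x^n dx = c·2^(n+1)/(n+1):
  ∫_0^2 u(x)^2 dx = ∫_0^2 (9*x^8 - 6*x^7 - 5*x^6 - 10*x^5 + 11*x^4 + 2*x^3 + 2*x^2 - 4*x + 1) dx. Term by term:
    ∫_0^2 9*x^8 dx = 512;  ∫_0^2 -6*x^7 dx = -192;  ∫_0^2 -5*x^6 dx = -640/7;
    ∫_0^2 -10*x^5 dx = -320/3;  ∫_0^2 11*x^4 dx = 352/5;  ∫_0^2 2*x^3 dx = 8;
    ∫_0^2 2*x^2 dx = 16/3;  ∫_0^2 -4*x dx = -8;  ∫_0^2 1 dx = 2.
  Sum: 512 − 192 − 640/7 − 320/3 + 352/5 + 8 + 16/3 − 8 + 2 = 20962/105.
  ∫_0^2 u'(x)^2 dx = ∫_0^2 (144*x^6 - 72*x^5 - 39*x^4 - 36*x^3 + 16*x^2 + 8*x + 4) dx. Term by term:
    ∫_0^2 144*x^6 dx = 18432/7;  ∫_0^2 -72*x^5 dx = -768;  ∫_0^2 -39*x^4 dx = -1248/5;
    ∫_0^2 -36*x^3 dx = -144;  ∫_0^2 16*x^2 dx = 128/3;  ∫_0^2 8*x dx = 16;
    ∫_0^2 4 dx = 8.
  Sum: 18432/7 − 768 − 1248/5 − 144 + 128/3 + 16 + 8 = 161512/105.
Adding: ||u||_{H^1}^2 = 20962/105 + 161512/105 = 182474/105.


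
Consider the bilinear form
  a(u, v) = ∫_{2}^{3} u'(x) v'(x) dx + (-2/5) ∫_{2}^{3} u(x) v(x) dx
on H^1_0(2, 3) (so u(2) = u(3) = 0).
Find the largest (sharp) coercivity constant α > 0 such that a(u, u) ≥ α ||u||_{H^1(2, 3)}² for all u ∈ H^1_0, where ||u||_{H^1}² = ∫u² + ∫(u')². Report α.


α = (-2/5 + π^2)/(1 + π^2)

Coercivity of a(·,·) on H^1_0(2, 3) means a(u, u) ≥ α ||u||_{H^1}² for every u ∈ H^1_0.
The interval has length L = 1, and Poincaré/coercivity depend only on L. Here a(u, u) = ∫(u')² + (-2/5)·∫u².
Here c = -2/5 < 0 with |c| < (π/L)² = π^2, so coercivity still holds. The condition a(u,u) ≥ α||u||_{H^1}² reads (1−α)∫(u')² ≥ (α−c)∫u². Any admissible α is ≤ 1 (rapidly oscillating u have ∫u²/∫(u')² → 0), and α = 1 would force 0 ≥ (1−c)∫u², impossible since c < 1; so 1−α > 0. By the sharp Poincaré inequality on H^1_0 of an interval of length L, ∫(u')² ≥ (π/L)²∫u² with equality for the first sine mode sin(π(x−x₀)/L) (x₀ the left endpoint), so the inequality holds for all u iff (1−α)(π/L)² ≥ α − c, i.e. α ≤ ((π/L)² + c)/((π/L)² + 1) = (1 + c(L/π)²)/(1 + (L/π)²). (Direct route, valid since c ≤ 0: Poincaré gives c∫u² ≥ c(L/π)²∫(u')², so a(u,u) ≥ (1 + c(L/π)²)∫(u')², while ||u||_{H^1}² ≤ (1 + (L/π)²)∫(u')²; dividing yields the same α.) With (π/L)² = π^2 and c = -2/5, the largest admissible constant is α = ((π/L)² + c)/((π/L)² + 1).
Simplifying, α = (-2/5 + π^2)/(1 + π^2).


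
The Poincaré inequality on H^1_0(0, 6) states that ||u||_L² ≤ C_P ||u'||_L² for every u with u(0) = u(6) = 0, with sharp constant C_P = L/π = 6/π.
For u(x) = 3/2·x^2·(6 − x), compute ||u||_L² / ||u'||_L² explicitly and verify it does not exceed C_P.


||u||_L² / ||u'||_L² = 3*sqrt(14)/7 < C_P = 6/π.

u(x) = 3/2·x^2·(6 − x), so u'(x) = 9*x*(4 - x)/2.
u(x) = 3/2·x^2·(6 − x) vanishes at x = 0 and x = 6, so u ∈ H^1_0(0, 6). Differentiate via the product rule and integrate the resulting polynomials term by term.
  ∫_0^6 u² dx = ∫_0^6 (9*x^6/4 - 27*x^5 + 81*x^4) dx. Term by term:
    ∫_0^6 9*x^6/4 dx = 629856/7;  ∫_0^6 -27*x^5 dx = -209952;  ∫_0^6 81*x^4 dx = 629856/5.
  Sum: 629856/7 − 209952 + 629856/5 = 209952/35.
  ∫_0^6 (u')² dx = ∫_0^6 (81*x^4/4 - 162*x^3 + 324*x^2) dx. Term by term:
    ∫_0^6 81*x^4/4 dx = 157464/5;  ∫_0^6 -162*x^3 dx = -52488;  ∫_0^6 324*x^2 dx = 23328.
  Sum: 157464/5 − 52488 + 23328 = 11664/5.
∫_0^6 u² dx = 209952/35, so ||u||_L² = 324*sqrt(70)/35.
∫_0^6 (u')² dx = 11664/5, so ||u'||_L² = 108*sqrt(5)/5.
Ratio ||u||_L² / ||u'||_L² = 3*sqrt(14)/7.
Sharp Poincaré constant on H^1_0(0, 6) is C_P = L/π = 6/π, achieved by sin(π/6·x).
A polynomial bump cannot attain the sharp Poincaré constant (only the first sine eigenfunction does), so the ratio is strictly less than C_P, consistent with ||u||_L² ≤ C_P ||u'||_L².


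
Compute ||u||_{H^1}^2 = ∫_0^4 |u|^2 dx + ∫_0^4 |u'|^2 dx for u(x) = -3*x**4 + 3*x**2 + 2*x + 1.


||u||_{H^1}^2 = 7783628/15

The H^1 norm (squared) on an interval (0, L) is
  ||u||_{H^1}^2 = ∫_0^L u(x)^2 dx + ∫_0^L u'(x)^2 dx.
Compute u'(x) = -12*x**3 + 6*x + 2.
Then u(x)^2 = 9*x**8 - 18*x**6 - 12*x**5 + 3*x**4 + 12*x**3 + 10*x**2 + 4*x + 1 and u'(x)^2 = 144*x**6 - 144*x**4 - 48*x**3 + 36*x**2 + 24*x + 4.
Integrate each monomial from 0 to 4 using ∫_0^4 c·x^n dx = c·4^(n+1)/(n+1):
  ∫_0^4 u(x)^2 dx = ∫_0^4 (9*x^8 - 18*x^6 - 12*x^5 + 3*x^4 + 12*x^3 + 10*x^2 + 4*x + 1) dx. Term by term:
    ∫_0^4 9*x^8 dx = 262144;  ∫_0^4 -18*x^6 dx = -294912/7;  ∫_0^4 -12*x^5 dx = -8192;
    ∫_0^4 3*x^4 dx = 3072/5;  ∫_0^4 12*x^3 dx = 768;  ∫_0^4 10*x^2 dx = 640/3;
    ∫_0^4 4*x dx = 32;  ∫_0^4 1 dx = 4.
  Sum: 262144 − 294912/7 − 8192 + 3072/5 + 768 + 640/3 + 32 + 4 = 22412612/105.
  ∫_0^4 u'(x)^2 dx = ∫_0^4 (144*x^6 - 144*x^4 - 48*x^3 + 36*x^2 + 24*x + 4) dx. Term by term:
    ∫_0^4 144*x^6 dx = 2359296/7;  ∫_0^4 -144*x^4 dx = -147456/5;  ∫_0^4 -48*x^3 dx = -3072;
    ∫_0^4 36*x^2 dx = 768;  ∫_0^4 24*x dx = 192;  ∫_0^4 4 dx = 16.
  Sum: 2359296/7 − 147456/5 − 3072 + 768 + 192 + 16 = 10690928/35.
Adding: ||u||_{H^1}^2 = 22412612/105 + 10690928/35 = 7783628/15.


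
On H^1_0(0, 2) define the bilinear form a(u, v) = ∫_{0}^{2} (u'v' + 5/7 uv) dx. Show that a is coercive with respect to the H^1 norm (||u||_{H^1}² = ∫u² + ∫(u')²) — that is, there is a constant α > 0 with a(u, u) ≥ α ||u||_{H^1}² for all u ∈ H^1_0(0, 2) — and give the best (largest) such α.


α = (20/7 + π^2)/(4 + π^2)

Coercivity of a(·,·) on H^1_0(0, 2) means a(u, u) ≥ α ||u||_{H^1}² for every u ∈ H^1_0.
The interval has length L = 2, and Poincaré/coercivity depend only on L. Here a(u, u) = ∫(u')² + (5/7)·∫u².
Here 0 < c = 5/7 < 1. The condition a(u,u) ≥ α||u||_{H^1}² reads (1−α)∫(u')² ≥ (α−c)∫u². Any admissible α is ≤ 1 (rapidly oscillating u have ∫u²/∫(u')² → 0), and α = 1 would force 0 ≥ (1−c)∫u², impossible since c < 1; so 1−α > 0. By the sharp Poincaré inequality on H^1_0 of an interval of length L, ∫(u')² ≥ (π/L)²∫u² with equality for the first sine mode sin(π(x−x₀)/L) (x₀ the left endpoint), so the inequality holds for all u iff (1−α)(π/L)² ≥ α − c, i.e. α ≤ ((π/L)² + c)/((π/L)² + 1) = (1 + c(L/π)²)/(1 + (L/π)²). With (π/L)² = π^2/4 and c = 5/7, the largest admissible constant is α = ((π/L)² + c)/((π/L)² + 1).
Simplifying, α = (20/7 + π^2)/(4 + π^2).


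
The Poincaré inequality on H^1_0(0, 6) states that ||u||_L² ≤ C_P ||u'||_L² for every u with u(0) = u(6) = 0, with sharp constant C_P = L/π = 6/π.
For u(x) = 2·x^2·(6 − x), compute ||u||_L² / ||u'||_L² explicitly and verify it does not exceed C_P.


||u||_L² / ||u'||_L² = 3*sqrt(14)/7 < C_P = 6/π.

u(x) = 2·x^2·(6 − x), so u'(x) = 6*x*(4 - x).
u(x) = 2·x^2·(6 − x) vanishes at x = 0 and x = 6, so u ∈ H^1_0(0, 6). Differentiate via the product rule and integrate the resulting polynomials term by term.
  ∫_0^6 u² dx = ∫_0^6 (4*x^6 - 48*x^5 + 144*x^4) dx. Term by term:
    ∫_0^6 4*x^6 dx = 1119744/7;  ∫_0^6 -48*x^5 dx = -373248;  ∫_0^6 144*x^4 dx = 1119744/5.
  Sum: 1119744/7 − 373248 + 1119744/5 = 373248/35.
  ∫_0^6 (u')² dx = ∫_0^6 (36*x^4 - 288*x^3 + 576*x^2) dx. Term by term:
    ∫_0^6 36*x^4 dx = 279936/5;  ∫_0^6 -288*x^3 dx = -93312;  ∫_0^6 576*x^2 dx = 41472.
  Sum: 279936/5 − 93312 + 41472 = 20736/5.
∫_0^6 u² dx = 373248/35, so ||u||_L² = 432*sqrt(70)/35.
∫_0^6 (u')² dx = 20736/5, so ||u'||_L² = 144*sqrt(5)/5.
Ratio ||u||_L² / ||u'||_L² = 3*sqrt(14)/7.
Sharp Poincaré constant on H^1_0(0, 6) is C_P = L/π = 6/π, achieved by sin(π/6·x).
A polynomial bump cannot attain the sharp Poincaré constant (only the first sine eigenfunction does), so the ratio is strictly less than C_P, consistent with ||u||_L² ≤ C_P ||u'||_L².


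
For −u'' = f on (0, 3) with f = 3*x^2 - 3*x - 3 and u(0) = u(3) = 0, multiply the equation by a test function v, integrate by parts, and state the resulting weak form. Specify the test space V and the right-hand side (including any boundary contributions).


V = H^1_0(0, 3) (so v(0) = v(3) = 0); weak form: ∫_0^3 u'v' dx = ∫_0^3 (3*x^2 - 3*x - 3) v dx for all v ∈ V.

Multiply both sides by a test function v and integrate from 0 to 3:
  ∫_0^3 −u''(x) v(x) dx = ∫_0^3 f(x) v(x) dx.
Integrate the LHS by parts once:
  ∫_0^3 −u'' v dx = −[u'(x) v(x)]_0^3 + ∫_0^3 u'(x) v'(x) dx.
Thus ∫_0^3 u'(x) v'(x) dx = ∫_0^3 f(x) v(x) dx + [u'(x) v(x)]_0^3.
Choose V so that boundary terms are either known or forced to vanish.
u is Dirichlet: u(0) = u(3) = 0. Let V = H^1_0(0, 3); then v(0) = v(3) = 0, and [u' v]_0^3 = 0.
Weak formulation: find u (satisfying any essential BC) such that ∫_0^3 u'(x) v'(x) dx = ∫_0^3 f v dx for all v ∈ V.
Substituting f(x) = 3*x^2 - 3*x - 3, the right-hand side is ∫_0^3 (3*x^2 - 3*x - 3) v dx.


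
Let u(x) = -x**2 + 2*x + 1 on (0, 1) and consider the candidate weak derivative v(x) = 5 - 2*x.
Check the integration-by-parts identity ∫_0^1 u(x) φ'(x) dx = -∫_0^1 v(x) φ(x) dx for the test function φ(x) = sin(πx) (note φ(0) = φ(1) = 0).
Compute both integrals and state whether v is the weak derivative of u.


LHS = -2/π, RHS = -8/π. No, v is not the weak derivative of u.

u(x) = -x**2 + 2*x + 1, classical derivative u'(x) = 2 - 2*x.
φ(x) = sin(πx), so φ'(x) = π*cos(π*x).
Note φ(0) = φ(1) = 0, so the boundary term u·φ vanishes.
LHS = ∫_0^1 u(x) φ'(x) dx = ∫_0^1 (-π*x^2*cos(π*x) + 2*π*x*cos(π*x) + π*cos(π*x)) dx. Term by term:
  ∫_0^1 π*cos(π*x) dx = 0;  ∫_0^1 -π*x^2*cos(π*x) dx = 2/π;  ∫_0^1 2*π*x*cos(π*x) dx = -4/π.
Sum: 0 + 2/π − 4/π = -2/π.
So LHS = -2/π.
∫_0^1 v(x) φ(x) dx = ∫_0^1 (-2*x*sin(π*x) + 5*sin(π*x)) dx. Term by term:
  ∫_0^1 5*sin(π*x) dx = 10/π;  ∫_0^1 -2*x*sin(π*x) dx = -2/π.
Sum: 10/π − 2/π = 8/π.
So RHS = -∫_0^1 v(x) φ(x) dx = -8/π.
LHS − RHS = 6/π ≠ 0, so the identity fails.
(For a valid weak derivative the identity must hold for EVERY test function, in particular this one. The failure shows v is NOT the weak derivative of u.)
Correct weak derivative would be u'(x) = 2 - 2*x.


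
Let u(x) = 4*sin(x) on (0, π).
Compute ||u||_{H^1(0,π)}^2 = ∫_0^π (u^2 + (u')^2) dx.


||u||_{H^1(0,π)}^2 = 16*π

u'(x) = 4*cos(x).
Expand u² and (u')² and integrate term by term on (0, π), using: for integers n ≥ 1, ∫_0^π sin²(nx) dx = ∫_0^π cos²(nx) dx = π/2; for n ≠ n', ∫_0^π sin(nx)sin(n'x) dx = ∫_0^π cos(nx)cos(n'x) dx = 0; and by product-to-sum, ∫_0^π sin(nx)cos(n'x) dx = ½∫_0^π [sin((n+n')x) + sin((n−n')x)] dx, which is 0 when n+n' is even and 2n/(n²−n'²) when n+n' is odd (it need not vanish on (0, π)).
  u² squared terms: (4)²·∫sin(x)² dx = 16·π/2 = 8*π.
  So ∫_0^π u² dx = 8*π.
  (u')² squared terms: (4)²·∫cos(x)² dx = 16·π/2 = 8*π.
  So ∫_0^π (u')² dx = 8*π.
||u||_{H^1}^2 = (8*π) + (8*π) = 16*π.


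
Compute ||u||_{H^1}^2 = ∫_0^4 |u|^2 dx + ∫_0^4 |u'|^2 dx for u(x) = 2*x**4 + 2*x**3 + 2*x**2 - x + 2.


||u||_{H^1}^2 = 142637756/315

The H^1 norm (squared) on an interval (0, L) is
  ||u||_{H^1}^2 = ∫_0^L u(x)^2 dx + ∫_0^L u'(x)^2 dx.
Compute u'(x) = 8*x**3 + 6*x**2 + 4*x - 1.
Then u(x)^2 = 4*x**8 + 8*x**7 + 12*x**6 + 4*x**5 + 8*x**4 + 4*x**3 + 9*x**2 - 4*x + 4 and u'(x)^2 = 64*x**6 + 96*x**5 + 100*x**4 + 32*x**3 + 4*x**2 - 8*x + 1.
Integrate each monomial from 0 to 4 using ∫_0^4 c·x^n dx = c·4^(n+1)/(n+1):
  ∫_0^4 u(x)^2 dx = ∫_0^4 (4*x^8 + 8*x^7 + 12*x^6 + 4*x^5 + 8*x^4 + 4*x^3 + 9*x^2 - 4*x + 4) dx. Term by term:
    ∫_0^4 4*x^8 dx = 1048576/9;  ∫_0^4 8*x^7 dx = 65536;  ∫_0^4 12*x^6 dx = 196608/7;
    ∫_0^4 4*x^5 dx = 8192/3;  ∫_0^4 8*x^4 dx = 8192/5;  ∫_0^4 4*x^3 dx = 256;
    ∫_0^4 9*x^2 dx = 192;  ∫_0^4 -4*x dx = -32;  ∫_0^4 4 dx = 16.
  Sum: 1048576/9 + 65536 + 196608/7 + 8192/3 + 8192/5 + 256 + 192 − 32 + 16 = 67703696/315.
  ∫_0^4 u'(x)^2 dx = ∫_0^4 (64*x^6 + 96*x^5 + 100*x^4 + 32*x^3 + 4*x^2 - 8*x + 1) dx. Term by term:
    ∫_0^4 64*x^6 dx = 1048576/7;  ∫_0^4 96*x^5 dx = 65536;  ∫_0^4 100*x^4 dx = 20480;
    ∫_0^4 32*x^3 dx = 2048;  ∫_0^4 4*x^2 dx = 256/3;  ∫_0^4 -8*x dx = -64;
    ∫_0^4 1 dx = 4.
  Sum: 1048576/7 + 65536 + 20480 + 2048 + 256/3 − 64 + 4 = 4995604/21.
Adding: ||u||_{H^1}^2 = 67703696/315 + 4995604/21 = 142637756/315.


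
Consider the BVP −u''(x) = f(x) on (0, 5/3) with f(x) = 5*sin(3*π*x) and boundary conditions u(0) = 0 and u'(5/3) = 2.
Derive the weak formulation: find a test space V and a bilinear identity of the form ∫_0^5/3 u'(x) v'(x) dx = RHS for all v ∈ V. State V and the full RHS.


V = {v ∈ H^1(0, 5/3) : v(0) = 0} (test functions vanish at x = 0 where u is specified); weak form: ∫_0^5/3 u'v' dx = ∫_0^5/3 (5*sin(3*π*x)) v dx + 2·v(5/3) for all v ∈ V.

Multiply both sides by a test function v and integrate from 0 to 5/3:
  ∫_0^5/3 −u''(x) v(x) dx = ∫_0^5/3 f(x) v(x) dx.
Integrate the LHS by parts once:
  ∫_0^5/3 −u'' v dx = −[u'(x) v(x)]_0^5/3 + ∫_0^5/3 u'(x) v'(x) dx.
Thus ∫_0^5/3 u'(x) v'(x) dx = ∫_0^5/3 f(x) v(x) dx + [u'(x) v(x)]_0^5/3.
Choose V so that boundary terms are either known or forced to vanish.
Mixed BC: u(0) = 0 (Dirichlet) and u'(5/3) = 2 (Neumann). Define V = {v ∈ H^1(0, 5/3) : v(0) = 0}. Then [u' v]_0^5/3 = u'(5/3)·v(5/3) − u'(0)·0 = 2·v(5/3).
Weak formulation: find u (satisfying any essential BC) such that ∫_0^5/3 u'(x) v'(x) dx = ∫_0^5/3 f v dx + 2·v(5/3) for all v ∈ V (Dirichlet at 0 absorbed into V; Neumann datum at x = 5/3 contributes the boundary term).
Substituting f(x) = 5*sin(3*π*x), the right-hand side is ∫_0^5/3 (5*sin(3*π*x)) v dx + 2·v(5/3).


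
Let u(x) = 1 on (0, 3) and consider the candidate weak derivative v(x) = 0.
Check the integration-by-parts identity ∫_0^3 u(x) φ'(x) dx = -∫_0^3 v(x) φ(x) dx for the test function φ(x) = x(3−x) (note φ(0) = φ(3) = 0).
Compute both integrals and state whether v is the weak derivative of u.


LHS = 0, RHS = 0. Yes, v = u' weakly.

u(x) = 1, classical derivative u'(x) = 0.
φ(x) = x(3−x), so φ'(x) = 3 - 2*x.
Note φ(0) = φ(3) = 0, so the boundary term u·φ vanishes.
LHS = ∫_0^3 u(x) φ'(x) dx = ∫_0^3 (3 - 2*x) dx. Term by term:
  ∫_0^3 -2*x dx = -9;  ∫_0^3 3 dx = 9.
Sum: -9 + 9 = 0.
So LHS = 0.
∫_0^3 v(x) φ(x) dx = ∫_0^3 (0) dx. Term by term:
  ∫_0^3 0 dx = 0.
So RHS = -∫_0^3 v(x) φ(x) dx = 0.
LHS = RHS, so the identity holds for this test φ.
Moreover u is smooth here and v(x) = u'(x) = 0 pointwise, so the identity holds for every test function. Hence v is the weak derivative of u.


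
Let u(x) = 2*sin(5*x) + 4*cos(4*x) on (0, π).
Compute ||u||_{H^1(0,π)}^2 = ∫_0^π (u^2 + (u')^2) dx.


||u||_{H^1(0,π)}^2 = 2720/9 + 188*π

u'(x) = -16*sin(4*x) + 10*cos(5*x).
Expand u² and (u')² and integrate term by term on (0, π), using: for integers n ≥ 1, ∫_0^π sin²(nx) dx = ∫_0^π cos²(nx) dx = π/2; for n ≠ n', ∫_0^π sin(nx)sin(n'x) dx = ∫_0^π cos(nx)cos(n'x) dx = 0; and by product-to-sum, ∫_0^π sin(nx)cos(n'x) dx = ½∫_0^π [sin((n+n')x) + sin((n−n')x)] dx, which is 0 when n+n' is even and 2n/(n²−n'²) when n+n' is odd (it need not vanish on (0, π)).
  u² squared terms: (2)²·∫sin(5x)² dx = 4·π/2 = 2*π;  (4)²·∫cos(4x)² dx = 16·π/2 = 8*π.
  u² cross terms: 2·(2)·(4)·∫sin(5x)·cos(4x) dx = 16·(10/9) = 160/9.
  So ∫_0^π u² dx = 2*π + 8*π + 160/9 = 160/9 + 10*π.
  (u')² squared terms: (-16)²·∫sin(4x)² dx = 256·π/2 = 128*π;  (10)²·∫cos(5x)² dx = 100·π/2 = 50*π.
  (u')² cross terms: 2·(-16)·(10)·∫sin(4x)·cos(5x) dx = -320·(-8/9) = 2560/9.
  So ∫_0^π (u')² dx = 128*π + 50*π + 2560/9 = 2560/9 + 178*π.
||u||_{H^1}^2 = (160/9 + 10*π) + (2560/9 + 178*π) = 2720/9 + 188*π.


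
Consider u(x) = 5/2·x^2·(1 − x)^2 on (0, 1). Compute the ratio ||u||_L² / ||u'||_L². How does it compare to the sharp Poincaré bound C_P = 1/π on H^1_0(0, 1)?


||u||_L² / ||u'||_L² = sqrt(3)/6 < C_P = 1/π.

u(x) = 5/2·x^2·(1 − x)^2, so u'(x) = 5*x*(x - 1)*(2*x - 1).
u(x) = 5/2·x^2·(1 − x)^2 vanishes at x = 0 and x = 1, so u ∈ H^1_0(0, 1). Differentiate via the product rule and integrate the resulting polynomials term by term.
  ∫_0^1 u² dx = ∫_0^1 (25*x^8/4 - 25*x^7 + 75*x^6/2 - 25*x^5 + 25*x^4/4) dx. Term by term:
    ∫_0^1 25*x^8/4 dx = 25/36;  ∫_0^1 -25*x^7 dx = -25/8;  ∫_0^1 75*x^6/2 dx = 75/14;
    ∫_0^1 -25*x^5 dx = -25/6;  ∫_0^1 25*x^4/4 dx = 5/4.
  Sum: 25/36 − 25/8 + 75/14 − 25/6 + 5/4 = 5/504.
  ∫_0^1 (u')² dx = ∫_0^1 (100*x^6 - 300*x^5 + 325*x^4 - 150*x^3 + 25*x^2) dx. Term by term:
    ∫_0^1 100*x^6 dx = 100/7;  ∫_0^1 -300*x^5 dx = -50;  ∫_0^1 325*x^4 dx = 65;
    ∫_0^1 -150*x^3 dx = -75/2;  ∫_0^1 25*x^2 dx = 25/3.
  Sum: 100/7 − 50 + 65 − 75/2 + 25/3 = 5/42.
∫_0^1 u² dx = 5/504, so ||u||_L² = sqrt(70)/84.
∫_0^1 (u')² dx = 5/42, so ||u'||_L² = sqrt(210)/42.
Ratio ||u||_L² / ||u'||_L² = sqrt(3)/6.
Sharp Poincaré constant on H^1_0(0, 1) is C_P = L/π = 1/π, achieved by sin(π·x).
A polynomial bump cannot attain the sharp Poincaré constant (only the first sine eigenfunction does), so the ratio is strictly less than C_P, consistent with ||u||_L² ≤ C_P ||u'||_L².


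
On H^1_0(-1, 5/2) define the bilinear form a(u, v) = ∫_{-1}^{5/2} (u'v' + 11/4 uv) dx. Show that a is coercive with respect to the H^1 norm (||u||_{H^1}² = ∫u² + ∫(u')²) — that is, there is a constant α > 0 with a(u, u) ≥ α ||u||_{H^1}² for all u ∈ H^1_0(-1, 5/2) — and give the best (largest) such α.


α = 1

Coercivity of a(·,·) on H^1_0(-1, 5/2) means a(u, u) ≥ α ||u||_{H^1}² for every u ∈ H^1_0.
The interval has length L = 7/2, and Poincaré/coercivity depend only on L. Here a(u, u) = ∫(u')² + (11/4)·∫u².
Here c = 11/4 ≥ 1, so a(u,u) = ∫(u')² + c∫u² ≥ ∫(u')² + ∫u² = ||u||_{H^1}², i.e. α = 1 works. No larger α is possible: a(u,u) ≥ α||u||_{H^1}² means (1−α)∫(u')² ≥ (α−c)∫u², and for the modes u_n = sin(nπ(x−x₀)/L) (x₀ the left endpoint) one has ∫u_n²/∫(u_n')² = (L/(nπ))² → 0, so a(u_n,u_n)/||u_n||_{H^1}² → 1. Hence the optimal constant is α = 1.
Therefore α = 1.


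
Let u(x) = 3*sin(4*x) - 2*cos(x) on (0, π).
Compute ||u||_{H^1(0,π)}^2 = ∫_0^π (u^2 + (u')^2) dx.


||u||_{H^1(0,π)}^2 = -64/5 + 161*π/2

u'(x) = 2*sin(x) + 12*cos(4*x).
Expand u² and (u')² and integrate term by term on (0, π), using: for integers n ≥ 1, ∫_0^π sin²(nx) dx = ∫_0^π cos²(nx) dx = π/2; for n ≠ n', ∫_0^π sin(nx)sin(n'x) dx = ∫_0^π cos(nx)cos(n'x) dx = 0; and by product-to-sum, ∫_0^π sin(nx)cos(n'x) dx = ½∫_0^π [sin((n+n')x) + sin((n−n')x)] dx, which is 0 when n+n' is even and 2n/(n²−n'²) when n+n' is odd (it need not vanish on (0, π)).
  u² squared terms: (-2)²·∫cos(x)² dx = 4·π/2 = 2*π;  (3)²·∫sin(4x)² dx = 9·π/2 = 9*π/2.
  u² cross terms: 2·(-2)·(3)·∫cos(x)·sin(4x) dx = -12·(8/15) = -32/5.
  So ∫_0^π u² dx = 2*π + 9*π/2 − 32/5 = -32/5 + 13*π/2.
  (u')² squared terms: (2)²·∫sin(x)² dx = 4·π/2 = 2*π;  (12)²·∫cos(4x)² dx = 144·π/2 = 72*π.
  (u')² cross terms: 2·(2)·(12)·∫sin(x)·cos(4x) dx = 48·(-2/15) = -32/5.
  So ∫_0^π (u')² dx = 2*π + 72*π − 32/5 = -32/5 + 74*π.
||u||_{H^1}^2 = (-32/5 + 13*π/2) + (-32/5 + 74*π) = -64/5 + 161*π/2.


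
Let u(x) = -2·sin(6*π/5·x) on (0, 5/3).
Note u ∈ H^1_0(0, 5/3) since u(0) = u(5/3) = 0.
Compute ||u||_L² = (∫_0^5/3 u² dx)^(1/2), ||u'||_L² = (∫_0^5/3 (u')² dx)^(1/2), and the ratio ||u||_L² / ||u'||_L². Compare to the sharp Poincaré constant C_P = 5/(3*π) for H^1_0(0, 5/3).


||u||_L² / ||u'||_L² = 5/(6*π) < C_P = 5/(3*π).

u(x) = -2·sin(6*π/5·x), so u'(x) = -12*π*cos(6*π*x/5)/5.
Writing u(x) = A·sin(kπx/L) with A = -2 and k = 2, use ∫_0^L sin²(kπx/L) dx = L/2 and ∫_0^L cos²(kπx/L) dx = L/2.
u² = 4·sin²(6*π/5·x) and (u')² = 144*π^2/25·cos²(6*π/5·x), and each of sin², cos² integrates to L/2 = 5/6 over (0, 5/3).
∫_0^5/3 u² dx = 10/3, so ||u||_L² = sqrt(30)/3.
∫_0^5/3 (u')² dx = 24*π^2/5, so ||u'||_L² = 2*sqrt(30)*π/5.
Ratio ||u||_L² / ||u'||_L² = 5/(6*π).
Sharp Poincaré constant on H^1_0(0, 5/3) is C_P = L/π = 5/(3*π), achieved by sin(3*π/5·x).
This is the k = 2 harmonic; the ratio L/(kπ) is strictly less than C_P = L/π, consistent with the sharp inequality ||u||_L² ≤ C_P ||u'||_L².


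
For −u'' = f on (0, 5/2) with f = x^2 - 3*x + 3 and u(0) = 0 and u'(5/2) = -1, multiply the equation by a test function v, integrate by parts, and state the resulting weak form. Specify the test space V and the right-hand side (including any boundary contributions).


V = {v ∈ H^1(0, 5/2) : v(0) = 0} (test functions vanish at x = 0 where u is specified); weak form: ∫_0^5/2 u'v' dx = ∫_0^5/2 (x^2 - 3*x + 3) v dx − v(5/2) for all v ∈ V.

Multiply both sides by a test function v and integrate from 0 to 5/2:
  ∫_0^5/2 −u''(x) v(x) dx = ∫_0^5/2 f(x) v(x) dx.
Integrate the LHS by parts once:
  ∫_0^5/2 −u'' v dx = −[u'(x) v(x)]_0^5/2 + ∫_0^5/2 u'(x) v'(x) dx.
Thus ∫_0^5/2 u'(x) v'(x) dx = ∫_0^5/2 f(x) v(x) dx + [u'(x) v(x)]_0^5/2.
Choose V so that boundary terms are either known or forced to vanish.
Mixed BC: u(0) = 0 (Dirichlet) and u'(5/2) = -1 (Neumann). Define V = {v ∈ H^1(0, 5/2) : v(0) = 0}. Then [u' v]_0^5/2 = u'(5/2)·v(5/2) − u'(0)·0 = − v(5/2).
Weak formulation: find u (satisfying any essential BC) such that ∫_0^5/2 u'(x) v'(x) dx = ∫_0^5/2 f v dx − v(5/2) for all v ∈ V (Dirichlet at 0 absorbed into V; Neumann datum at x = 5/2 contributes the boundary term).
Substituting f(x) = x^2 - 3*x + 3, the right-hand side is ∫_0^5/2 (x^2 - 3*x + 3) v dx − v(5/2).


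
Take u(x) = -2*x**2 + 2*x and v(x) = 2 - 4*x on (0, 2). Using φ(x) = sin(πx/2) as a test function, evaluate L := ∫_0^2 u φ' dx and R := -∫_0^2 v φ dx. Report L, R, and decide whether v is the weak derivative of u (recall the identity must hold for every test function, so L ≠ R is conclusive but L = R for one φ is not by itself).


LHS = 8/π, RHS = 8/π. Yes, v = u' weakly.

u(x) = -2*x**2 + 2*x, classical derivative u'(x) = 2 - 4*x.
φ(x) = sin(πx/2), so φ'(x) = π*cos(π*x/2)/2.
Note φ(0) = φ(2) = 0, so the boundary term u·φ vanishes.
LHS = ∫_0^2 u(x) φ'(x) dx = ∫_0^2 (-π*x^2*cos(π*x/2) + π*x*cos(π*x/2)) dx. Term by term:
  ∫_0^2 π*x*cos(π*x/2) dx = -8/π;  ∫_0^2 -π*x^2*cos(π*x/2) dx = 16/π.
Sum: -8/π + 16/π = 8/π.
So LHS = 8/π.
∫_0^2 v(x) φ(x) dx = ∫_0^2 (-4*x*sin(π*x/2) + 2*sin(π*x/2)) dx. Term by term:
  ∫_0^2 2*sin(π*x/2) dx = 8/π;  ∫_0^2 -4*x*sin(π*x/2) dx = -16/π.
Sum: 8/π − 16/π = -8/π.
So RHS = -∫_0^2 v(x) φ(x) dx = 8/π.
LHS = RHS, so the identity holds for this test φ.
Moreover u is smooth here and v(x) = u'(x) = 2 - 4*x pointwise, so the identity holds for every test function. Hence v is the weak derivative of u.


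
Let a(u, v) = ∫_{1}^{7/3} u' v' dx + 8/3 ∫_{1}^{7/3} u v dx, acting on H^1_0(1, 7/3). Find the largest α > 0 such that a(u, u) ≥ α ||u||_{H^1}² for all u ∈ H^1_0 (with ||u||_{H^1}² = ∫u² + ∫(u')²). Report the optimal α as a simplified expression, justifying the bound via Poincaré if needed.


α = 1

Coercivity of a(·,·) on H^1_0(1, 7/3) means a(u, u) ≥ α ||u||_{H^1}² for every u ∈ H^1_0.
The interval has length L = 4/3, and Poincaré/coercivity depend only on L. Here a(u, u) = ∫(u')² + (8/3)·∫u².
Here c = 8/3 ≥ 1, so a(u,u) = ∫(u')² + c∫u² ≥ ∫(u')² + ∫u² = ||u||_{H^1}², i.e. α = 1 works. No larger α is possible: a(u,u) ≥ α||u||_{H^1}² means (1−α)∫(u')² ≥ (α−c)∫u², and for the modes u_n = sin(nπ(x−x₀)/L) (x₀ the left endpoint) one has ∫u_n²/∫(u_n')² = (L/(nπ))² → 0, so a(u_n,u_n)/||u_n||_{H^1}² → 1. Hence the optimal constant is α = 1.
Therefore α = 1.


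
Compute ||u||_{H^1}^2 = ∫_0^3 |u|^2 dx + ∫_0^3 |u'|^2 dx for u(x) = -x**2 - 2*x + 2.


||u||_{H^1}^2 = 948/5

The H^1 norm (squared) on an interval (0, L) is
  ||u||_{H^1}^2 = ∫_0^L u(x)^2 dx + ∫_0^L u'(x)^2 dx.
Compute u'(x) = -2*x - 2.
Then u(x)^2 = x**4 + 4*x**3 - 8*x + 4 and u'(x)^2 = 4*x**2 + 8*x + 4.
Integrate each monomial from 0 to 3 using ∫_0^3 c·x^n dx = c·3^(n+1)/(n+1):
  ∫_0^3 u(x)^2 dx = ∫_0^3 (x^4 + 4*x^3 - 8*x + 4) dx. Term by term:
    ∫_0^3 x^4 dx = 243/5;  ∫_0^3 4*x^3 dx = 81;  ∫_0^3 -8*x dx = -36;
    ∫_0^3 4 dx = 12.
  Sum: 243/5 + 81 − 36 + 12 = 528/5.
  ∫_0^3 u'(x)^2 dx = ∫_0^3 (4*x^2 + 8*x + 4) dx. Term by term:
    ∫_0^3 4*x^2 dx = 36;  ∫_0^3 8*x dx = 36;  ∫_0^3 4 dx = 12.
  Sum: 36 + 36 + 12 = 84.
Adding: ||u||_{H^1}^2 = 528/5 + 84 = 948/5.


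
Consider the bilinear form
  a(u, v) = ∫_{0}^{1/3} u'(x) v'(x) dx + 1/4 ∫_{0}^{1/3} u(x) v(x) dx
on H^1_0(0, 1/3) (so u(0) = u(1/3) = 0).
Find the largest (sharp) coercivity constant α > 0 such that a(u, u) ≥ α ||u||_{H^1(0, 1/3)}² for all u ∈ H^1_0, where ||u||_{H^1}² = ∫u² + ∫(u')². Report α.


α = (1 + 36*π^2)/(4*(1 + 9*π^2))

Coercivity of a(·,·) on H^1_0(0, 1/3) means a(u, u) ≥ α ||u||_{H^1}² for every u ∈ H^1_0.
The interval has length L = 1/3, and Poincaré/coercivity depend only on L. Here a(u, u) = ∫(u')² + (1/4)·∫u².
Here 0 < c = 1/4 < 1. The condition a(u,u) ≥ α||u||_{H^1}² reads (1−α)∫(u')² ≥ (α−c)∫u². Any admissible α is ≤ 1 (rapidly oscillating u have ∫u²/∫(u')² → 0), and α = 1 would force 0 ≥ (1−c)∫u², impossible since c < 1; so 1−α > 0. By the sharp Poincaré inequality on H^1_0 of an interval of length L, ∫(u')² ≥ (π/L)²∫u² with equality for the first sine mode sin(π(x−x₀)/L) (x₀ the left endpoint), so the inequality holds for all u iff (1−α)(π/L)² ≥ α − c, i.e. α ≤ ((π/L)² + c)/((π/L)² + 1) = (1 + c(L/π)²)/(1 + (L/π)²). With (π/L)² = 9*π^2 and c = 1/4, the largest admissible constant is α = ((π/L)² + c)/((π/L)² + 1).
Simplifying, α = (1 + 36*π^2)/(4*(1 + 9*π^2)).


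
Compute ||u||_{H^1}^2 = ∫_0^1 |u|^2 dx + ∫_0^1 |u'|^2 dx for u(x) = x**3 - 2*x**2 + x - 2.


||u||_{H^1}^2 = 80/21

The H^1 norm (squared) on an interval (0, L) is
  ||u||_{H^1}^2 = ∫_0^L u(x)^2 dx + ∫_0^L u'(x)^2 dx.
Compute u'(x) = 3*x**2 - 4*x + 1.
Then u(x)^2 = x**6 - 4*x**5 + 6*x**4 - 8*x**3 + 9*x**2 - 4*x + 4 and u'(x)^2 = 9*x**4 - 24*x**3 + 22*x**2 - 8*x + 1.
Integrate each monomial from 0 to 1 using ∫_0^1 c·x^n dx = c·1^(n+1)/(n+1):
  ∫_0^1 u(x)^2 dx = ∫_0^1 (x^6 - 4*x^5 + 6*x^4 - 8*x^3 + 9*x^2 - 4*x + 4) dx. Term by term:
    ∫_0^1 x^6 dx = 1/7;  ∫_0^1 -4*x^5 dx = -2/3;  ∫_0^1 6*x^4 dx = 6/5;
    ∫_0^1 -8*x^3 dx = -2;  ∫_0^1 9*x^2 dx = 3;  ∫_0^1 -4*x dx = -2;
    ∫_0^1 4 dx = 4.
  Sum: 1/7 − 2/3 + 6/5 − 2 + 3 − 2 + 4 = 386/105.
  ∫_0^1 u'(x)^2 dx = ∫_0^1 (9*x^4 - 24*x^3 + 22*x^2 - 8*x + 1) dx. Term by term:
    ∫_0^1 9*x^4 dx = 9/5;  ∫_0^1 -24*x^3 dx = -6;  ∫_0^1 22*x^2 dx = 22/3;
    ∫_0^1 -8*x dx = -4;  ∫_0^1 1 dx = 1.
  Sum: 9/5 − 6 + 22/3 − 4 + 1 = 2/15.
Adding: ||u||_{H^1}^2 = 386/105 + 2/15 = 80/21.
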